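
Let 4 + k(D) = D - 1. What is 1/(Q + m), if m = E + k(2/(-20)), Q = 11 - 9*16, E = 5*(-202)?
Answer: -10/11481 ≈ -0.00087100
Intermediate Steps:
E = -1010
k(D) = -5 + D (k(D) = -4 + (D - 1) = -4 + (-1 + D) = -5 + D)
Q = -133 (Q = 11 - 144 = -133)
m = -10151/10 (m = -1010 + (-5 + 2/(-20)) = -1010 + (-5 + 2*(-1/20)) = -1010 + (-5 - ⅒) = -1010 - 51/10 = -10151/10 ≈ -1015.1)
1/(Q + m) = 1/(-133 - 10151/10) = 1/(-11481/10) = -10/11481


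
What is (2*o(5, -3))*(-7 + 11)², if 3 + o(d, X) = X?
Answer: -192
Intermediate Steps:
o(d, X) = -3 + X
(2*o(5, -3))*(-7 + 11)² = (2*(-3 - 3))*(-7 + 11)² = (2*(-6))*4² = -12*16 = -192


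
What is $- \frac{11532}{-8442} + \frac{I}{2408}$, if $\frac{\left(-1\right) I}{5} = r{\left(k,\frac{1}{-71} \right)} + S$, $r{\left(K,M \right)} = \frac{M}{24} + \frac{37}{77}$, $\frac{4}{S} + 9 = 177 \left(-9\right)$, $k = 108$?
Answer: $\frac{7715194116041}{5652009228096} \approx 1.365$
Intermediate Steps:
$S = - \frac{2}{801}$ ($S = \frac{4}{-9 + 177 \left(-9\right)} = \frac{4}{-9 - 1593} = \frac{4}{-1602} = 4 \left(- \frac{1}{1602}\right) = - \frac{2}{801} \approx -0.0024969$)
$r{\left(K,M \right)} = \frac{37}{77} + \frac{M}{24}$ ($r{\left(K,M \right)} = M \frac{1}{24} + 37 \cdot \frac{1}{77} = \frac{M}{24} + \frac{37}{77} = \frac{37}{77} + \frac{M}{24}$)
$I = - \frac{83628925}{35032536}$ ($I = - 5 \left(\left(\frac{37}{77} + \frac{1}{24 \left(-71\right)}\right) - \frac{2}{801}\right) = - 5 \left(\left(\frac{37}{77} + \frac{1}{24} \left(- \frac{1}{71}\right)\right) - \frac{2}{801}\right) = - 5 \left(\left(\frac{37}{77} - \frac{1}{1704}\right) - \frac{2}{801}\right) = - 5 \left(\frac{62971}{131208} - \frac{2}{801}\right) = \left(-5\right) \frac{16725785}{35032536} = - \frac{83628925}{35032536} \approx -2.3872$)
$- \frac{11532}{-8442} + \frac{I}{2408} = - \frac{11532}{-8442} - \frac{83628925}{35032536 \cdot 2408} = \left(-11532\right) \left(- \frac{1}{8442}\right) - \frac{83628925}{84358346688} = \frac{1922}{1407} - \frac{83628925}{84358346688} = \frac{7715194116041}{5652009228096}$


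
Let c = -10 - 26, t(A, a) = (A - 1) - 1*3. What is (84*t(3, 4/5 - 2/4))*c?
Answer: 3024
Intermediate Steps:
t(A, a) = -4 + A (t(A, a) = (-1 + A) - 3 = -4 + A)
c = -36
(84*t(3, 4/5 - 2/4))*c = (84*(-4 + 3))*(-36) = (84*(-1))*(-36) = -84*(-36) = 3024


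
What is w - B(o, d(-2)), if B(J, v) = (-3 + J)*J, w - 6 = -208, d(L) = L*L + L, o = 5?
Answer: -212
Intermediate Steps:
d(L) = L + L² (d(L) = L² + L = L + L²)
w = -202 (w = 6 - 208 = -202)
B(J, v) = J*(-3 + J)
w - B(o, d(-2)) = -202 - 5*(-3 + 5) = -202 - 5*2 = -202 - 1*10 = -202 - 10 = -212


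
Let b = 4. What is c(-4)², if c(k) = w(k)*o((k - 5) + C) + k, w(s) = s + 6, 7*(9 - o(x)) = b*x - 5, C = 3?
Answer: 24336/49 ≈ 496.65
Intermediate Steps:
o(x) = 68/7 - 4*x/7 (o(x) = 9 - (4*x - 5)/7 = 9 - (-5 + 4*x)/7 = 9 + (5/7 - 4*x/7) = 68/7 - 4*x/7)
w(s) = 6 + s
c(k) = k + (6 + k)*(76/7 - 4*k/7) (c(k) = (6 + k)*(68/7 - 4*((k - 5) + 3)/7) + k = (6 + k)*(68/7 - 4*((-5 + k) + 3)/7) + k = (6 + k)*(68/7 - 4*(-2 + k)/7) + k = (6 + k)*(68/7 + (8/7 - 4*k/7)) + k = (6 + k)*(76/7 - 4*k/7) + k = k + (6 + k)*(76/7 - 4*k/7))
c(-4)² = (456/7 - 4/7*(-4)² + (59/7)*(-4))² = (456/7 - 4/7*16 - 236/7)² = (456/7 - 64/7 - 236/7)² = (156/7)² = 24336/49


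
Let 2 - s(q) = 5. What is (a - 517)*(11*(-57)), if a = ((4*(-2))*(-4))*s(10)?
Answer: 384351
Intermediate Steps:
s(q) = -3 (s(q) = 2 - 1*5 = 2 - 5 = -3)
a = -96 (a = ((4*(-2))*(-4))*(-3) = -8*(-4)*(-3) = 32*(-3) = -96)
(a - 517)*(11*(-57)) = (-96 - 517)*(11*(-57)) = -613*(-627) = 384351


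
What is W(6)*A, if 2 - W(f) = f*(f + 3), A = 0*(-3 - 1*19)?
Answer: 0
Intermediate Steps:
A = 0 (A = 0*(-3 - 19) = 0*(-22) = 0)
W(f) = 2 - f*(3 + f) (W(f) = 2 - f*(f + 3) = 2 - f*(3 + f))
W(6)*A = (2 - 1*6**2 - 3*6)*0 = (2 - 1*36 - 18)*0 = (2 - 36 - 18)*0 = -52*0 = 0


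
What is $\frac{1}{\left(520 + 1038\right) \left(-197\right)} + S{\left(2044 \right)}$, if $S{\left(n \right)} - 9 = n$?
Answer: $\frac{630119077}{306926} \approx 2053.0$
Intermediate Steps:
$S{\left(n \right)} = 9 + n$
$\frac{1}{\left(520 + 1038\right) \left(-197\right)} + S{\left(2044 \right)} = \frac{1}{\left(520 + 1038\right) \left(-197\right)} + \left(9 + 2044\right) = \frac{1}{1558 \left(-197\right)} + 2053 = \frac{1}{-306926} + 2053 = - \frac{1}{306926} + 2053 = \frac{630119077}{306926}$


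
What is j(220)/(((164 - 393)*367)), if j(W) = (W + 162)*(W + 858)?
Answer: -411796/84043 ≈ -4.8998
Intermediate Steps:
j(W) = (162 + W)*(858 + W)
j(220)/(((164 - 393)*367)) = (138996 + 220² + 1020*220)/(((164 - 393)*367)) = (138996 + 48400 + 224400)/((-229*367)) = 411796/(-84043) = 411796*(-1/84043) = -411796/84043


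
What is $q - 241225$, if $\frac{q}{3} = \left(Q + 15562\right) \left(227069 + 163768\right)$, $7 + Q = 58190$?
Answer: $86466582470$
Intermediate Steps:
$Q = 58183$ ($Q = -7 + 58190 = 58183$)
$q = 86466823695$ ($q = 3 \left(58183 + 15562\right) \left(227069 + 163768\right) = 3 \cdot 73745 \cdot 390837 = 3 \cdot 28822274565 = 86466823695$)
$q - 241225 = 86466823695 - 241225 = 86466582470$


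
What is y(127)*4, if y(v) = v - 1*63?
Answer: 256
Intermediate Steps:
y(v) = -63 + v (y(v) = v - 63 = -63 + v)
y(127)*4 = (-63 + 127)*4 = 64*4 = 256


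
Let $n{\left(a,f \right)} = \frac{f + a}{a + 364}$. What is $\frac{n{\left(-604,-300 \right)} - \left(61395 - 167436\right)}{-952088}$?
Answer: $- \frac{3181343}{28562640} \approx -0.11138$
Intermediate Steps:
$n{\left(a,f \right)} = \frac{a + f}{364 + a}$
$\frac{n{\left(-604,-300 \right)} - \left(61395 - 167436\right)}{-952088} = \frac{\frac{-604 - 300}{364 - 604} - \left(61395 - 167436\right)}{-952088} = \left(\frac{1}{-240} \left(-904\right) - \left(61395 - 167436\right)\right) \left(- \frac{1}{952088}\right) = \left(\left(- \frac{1}{240}\right) \left(-904\right) - -106041\right) \left(- \frac{1}{952088}\right) = \left(\frac{113}{30} + 106041\right) \left(- \frac{1}{952088}\right) = \frac{3181343}{30} \left(- \frac{1}{952088}\right) = - \frac{3181343}{28562640}$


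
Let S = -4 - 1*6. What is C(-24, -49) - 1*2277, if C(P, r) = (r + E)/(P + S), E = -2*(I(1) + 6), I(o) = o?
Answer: -77355/34 ≈ -2275.1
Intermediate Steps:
S = -10 (S = -4 - 6 = -10)
E = -14 (E = -2*(1 + 6) = -2*7 = -14)
C(P, r) = (-14 + r)/(-10 + P) (C(P, r) = (r - 14)/(P - 10) = (-14 + r)/(-10 + P))
C(-24, -49) - 1*2277 = (-14 - 49)/(-10 - 24) - 1*2277 = -63/(-34) - 2277 = -1/34*(-63) - 2277 = 63/34 - 2277 = -77355/34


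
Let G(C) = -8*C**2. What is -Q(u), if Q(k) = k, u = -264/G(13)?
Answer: -33/169 ≈ -0.19527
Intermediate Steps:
u = 33/169 (u = -264/((-8*13**2)) = -264/((-8*169)) = -264/(-1352) = -264*(-1/1352) = 33/169 ≈ 0.19527)
-Q(u) = -1*33/169 = -33/169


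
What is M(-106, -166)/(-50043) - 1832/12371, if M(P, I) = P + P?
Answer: -89056124/619081953 ≈ -0.14385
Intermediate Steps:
M(P, I) = 2*P
M(-106, -166)/(-50043) - 1832/12371 = (2*(-106))/(-50043) - 1832/12371 = -212*(-1/50043) - 1832*1/12371 = 212/50043 - 1832/12371 = -89056124/619081953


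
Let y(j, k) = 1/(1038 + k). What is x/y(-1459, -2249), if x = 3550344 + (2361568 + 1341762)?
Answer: -8784199214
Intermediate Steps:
x = 7253674 (x = 3550344 + 3703330 = 7253674)
x/y(-1459, -2249) = 7253674/(1/(1038 - 2249)) = 7253674/(1/(-1211)) = 7253674/(-1/1211) = 7253674*(-1211) = -8784199214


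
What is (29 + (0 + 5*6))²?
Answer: 3481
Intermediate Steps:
(29 + (0 + 5*6))² = (29 + (0 + 30))² = (29 + 30)² = 59² = 3481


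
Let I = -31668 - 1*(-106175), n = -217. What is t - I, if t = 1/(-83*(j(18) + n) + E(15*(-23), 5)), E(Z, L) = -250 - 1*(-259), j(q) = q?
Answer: -1231302681/16526 ≈ -74507.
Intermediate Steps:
E(Z, L) = 9 (E(Z, L) = -250 + 259 = 9)
I = 74507 (I = -31668 + 106175 = 74507)
t = 1/16526 (t = 1/(-83*(18 - 217) + 9) = 1/(-83*(-199) + 9) = 1/(16517 + 9) = 1/16526 ≈ 6.0511e-5)
t - I = 1/16526 - 1*74507 = 1/16526 - 74507 = -1231302681/16526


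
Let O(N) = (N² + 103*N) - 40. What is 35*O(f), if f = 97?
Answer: 677600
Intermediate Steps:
O(N) = -40 + N² + 103*N
35*O(f) = 35*(-40 + 97² + 103*97) = 35*(-40 + 9409 + 9991) = 35*19360 = 677600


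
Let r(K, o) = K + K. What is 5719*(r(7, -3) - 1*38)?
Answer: -137256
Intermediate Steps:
r(K, o) = 2*K
5719*(r(7, -3) - 1*38) = 5719*(2*7 - 1*38) = 5719*(14 - 38) = 5719*(-24) = -137256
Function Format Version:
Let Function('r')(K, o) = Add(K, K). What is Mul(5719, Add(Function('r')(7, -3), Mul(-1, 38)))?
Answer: -137256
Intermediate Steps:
Function('r')(K, o) = Mul(2, K)
Mul(5719, Add(Function('r')(7, -3), Mul(-1, 38))) = Mul(5719, Add(Mul(2, 7), Mul(-1, 38))) = Mul(5719, Add(14, -38)) = Mul(5719, -24) = -137256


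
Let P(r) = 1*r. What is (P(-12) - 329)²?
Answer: 116281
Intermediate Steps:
P(r) = r
(P(-12) - 329)² = (-12 - 329)² = (-341)² = 116281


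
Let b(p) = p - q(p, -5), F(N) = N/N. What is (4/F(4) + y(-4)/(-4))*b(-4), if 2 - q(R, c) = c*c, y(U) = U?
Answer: 95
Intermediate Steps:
q(R, c) = 2 - c² (q(R, c) = 2 - c*c = 2 - c²)
F(N) = 1
b(p) = 23 + p (b(p) = p - (2 - 1*(-5)²) = p - (2 - 1*25) = p - (2 - 25) = p - 1*(-23) = p + 23 = 23 + p)
(4/F(4) + y(-4)/(-4))*b(-4) = (4/1 - 4/(-4))*(23 - 4) = (4*1 - 4*(-¼))*19 = (4 + 1)*19 = 5*19 = 95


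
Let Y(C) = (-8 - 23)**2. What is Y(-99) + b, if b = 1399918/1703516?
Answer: 819239397/851758 ≈ 961.82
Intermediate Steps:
b = 699959/851758 (b = 1399918*(1/1703516) = 699959/851758 ≈ 0.82178)
Y(C) = 961 (Y(C) = (-31)**2 = 961)
Y(-99) + b = 961 + 699959/851758 = 819239397/851758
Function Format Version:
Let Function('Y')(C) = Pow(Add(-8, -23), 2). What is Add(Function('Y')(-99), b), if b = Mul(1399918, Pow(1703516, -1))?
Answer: Rational(819239397, 851758) ≈ 961.82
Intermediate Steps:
b = Rational(699959, 851758) (b = Mul(1399918, Rational(1, 1703516)) = Rational(699959, 851758) ≈ 0.82178)
Function('Y')(C) = 961 (Function('Y')(C) = Pow(-31, 2) = 961)
Add(Function('Y')(-99), b) = Add(961, Rational(699959, 851758)) = Rational(819239397, 851758)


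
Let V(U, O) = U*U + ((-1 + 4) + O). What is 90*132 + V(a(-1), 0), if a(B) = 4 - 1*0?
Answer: 11899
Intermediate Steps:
a(B) = 4 (a(B) = 4 + 0 = 4)
V(U, O) = 3 + O + U² (V(U, O) = U² + (3 + O) = 3 + O + U²)
90*132 + V(a(-1), 0) = 90*132 + (3 + 0 + 4²) = 11880 + (3 + 0 + 16) = 11880 + 19 = 11899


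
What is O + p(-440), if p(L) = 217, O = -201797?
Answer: -201580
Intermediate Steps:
O + p(-440) = -201797 + 217 = -201580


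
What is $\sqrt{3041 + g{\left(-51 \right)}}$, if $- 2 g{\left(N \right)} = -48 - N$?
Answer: $\frac{\sqrt{12158}}{2} \approx 55.132$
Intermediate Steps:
$g{\left(N \right)} = 24 + \frac{N}{2}$ ($g{\left(N \right)} = - \frac{-48 - N}{2} = 24 + \frac{N}{2}$)
$\sqrt{3041 + g{\left(-51 \right)}} = \sqrt{3041 + \left(24 + \frac{1}{2} \left(-51\right)\right)} = \sqrt{3041 + \left(24 - \frac{51}{2}\right)} = \sqrt{3041 - \frac{3}{2}} = \sqrt{\frac{6079}{2}} = \frac{\sqrt{12158}}{2}$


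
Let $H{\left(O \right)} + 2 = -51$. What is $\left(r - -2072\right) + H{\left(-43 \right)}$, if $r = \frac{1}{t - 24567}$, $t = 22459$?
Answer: $\frac{4256051}{2108} \approx 2019.0$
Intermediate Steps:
$H{\left(O \right)} = -53$ ($H{\left(O \right)} = -2 - 51 = -53$)
$r = - \frac{1}{2108}$ ($r = \frac{1}{22459 - 24567} = \frac{1}{-2108} = - \frac{1}{2108} \approx -0.00047438$)
$\left(r - -2072\right) + H{\left(-43 \right)} = \left(- \frac{1}{2108} - -2072\right) - 53 = \left(- \frac{1}{2108} + 2072\right) - 53 = \frac{4367775}{2108} - 53 = \frac{4256051}{2108}$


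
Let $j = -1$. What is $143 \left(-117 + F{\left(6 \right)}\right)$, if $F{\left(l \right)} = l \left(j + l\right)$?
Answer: $-12441$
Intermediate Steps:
$F{\left(l \right)} = l \left(-1 + l\right)$
$143 \left(-117 + F{\left(6 \right)}\right) = 143 \left(-117 + 6 \left(-1 + 6\right)\right) = 143 \left(-117 + 6 \cdot 5\right) = 143 \left(-117 + 30\right) = 143 \left(-87\right) = -12441$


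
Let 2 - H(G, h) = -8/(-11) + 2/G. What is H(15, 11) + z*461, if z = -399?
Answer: -30349747/165 ≈ -1.8394e+5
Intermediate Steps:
H(G, h) = 14/11 - 2/G (H(G, h) = 2 - (-8/(-11) + 2/G) = 2 - (-8*(-1/11) + 2/G) = 2 - (8/11 + 2/G) = 2 + (-8/11 - 2/G) = 14/11 - 2/G)
H(15, 11) + z*461 = (14/11 - 2/15) - 399*461 = (14/11 - 2*1/15) - 183939 = (14/11 - 2/15) - 183939 = 188/165 - 183939 = -30349747/165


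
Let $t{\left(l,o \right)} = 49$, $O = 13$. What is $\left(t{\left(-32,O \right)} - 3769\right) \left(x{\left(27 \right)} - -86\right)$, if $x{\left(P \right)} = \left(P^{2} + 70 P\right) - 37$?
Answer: $-9924960$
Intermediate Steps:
$x{\left(P \right)} = -37 + P^{2} + 70 P$
$\left(t{\left(-32,O \right)} - 3769\right) \left(x{\left(27 \right)} - -86\right) = \left(49 - 3769\right) \left(\left(-37 + 27^{2} + 70 \cdot 27\right) - -86\right) = - 3720 \left(\left(-37 + 729 + 1890\right) + 86\right) = - 3720 \left(2582 + 86\right) = \left(-3720\right) 2668 = -9924960$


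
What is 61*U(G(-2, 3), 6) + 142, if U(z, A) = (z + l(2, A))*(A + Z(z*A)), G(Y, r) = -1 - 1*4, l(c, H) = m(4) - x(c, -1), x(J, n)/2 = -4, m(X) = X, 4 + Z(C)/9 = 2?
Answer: -4982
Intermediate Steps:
Z(C) = -18 (Z(C) = -36 + 9*2 = -36 + 18 = -18)
x(J, n) = -8 (x(J, n) = 2*(-4) = -8)
l(c, H) = 12 (l(c, H) = 4 - 1*(-8) = 4 + 8 = 12)
G(Y, r) = -5 (G(Y, r) = -1 - 4 = -5)
U(z, A) = (-18 + A)*(12 + z) (U(z, A) = (z + 12)*(A - 18) = (12 + z)*(-18 + A) = (-18 + A)*(12 + z))
61*U(G(-2, 3), 6) + 142 = 61*(-216 - 18*(-5) + 12*6 + 6*(-5)) + 142 = 61*(-216 + 90 + 72 - 30) + 142 = 61*(-84) + 142 = -5124 + 142 = -4982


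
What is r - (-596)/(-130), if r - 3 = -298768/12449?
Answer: -20702167/809185 ≈ -25.584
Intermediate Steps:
r = -261421/12449 (r = 3 - 298768/12449 = -261421/12449 ≈ -20.999)
r - (-596)/(-130) = -261421/12449 - (-596)/(-130) = -261421/12449 - (-1)*(-596)/130 = -261421/12449 - 1*298/65 = -261421/12449 - 298/65 = -20702167/809185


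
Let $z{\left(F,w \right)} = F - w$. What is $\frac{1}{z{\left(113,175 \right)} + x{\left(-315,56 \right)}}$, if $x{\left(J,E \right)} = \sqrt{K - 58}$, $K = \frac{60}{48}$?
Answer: $- \frac{248}{15603} - \frac{2 i \sqrt{227}}{15603} \approx -0.015894 - 0.0019312 i$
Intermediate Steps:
$K = \frac{5}{4}$ ($K = 60 \cdot \frac{1}{48} = \frac{5}{4} \approx 1.25$)
$x{\left(J,E \right)} = \frac{i \sqrt{227}}{2}$ ($x{\left(J,E \right)} = \sqrt{\frac{5}{4} - 58} = \sqrt{- \frac{227}{4}} = \frac{i \sqrt{227}}{2}$)
$\frac{1}{z{\left(113,175 \right)} + x{\left(-315,56 \right)}} = \frac{1}{\left(113 - 175\right) + \frac{i \sqrt{227}}{2}} = \frac{1}{-62 + \frac{i \sqrt{227}}{2}}$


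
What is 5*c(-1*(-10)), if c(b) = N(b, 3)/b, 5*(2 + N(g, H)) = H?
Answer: -7/10 ≈ -0.70000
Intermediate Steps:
N(g, H) = -2 + H/5
c(b) = -7/(5*b) (c(b) = (-2 + (⅕)*3)/b = (-2 + ⅗)/b = -7/(5*b))
5*c(-1*(-10)) = 5*(-7/(5*((-1*(-10))))) = 5*(-7/5/10) = 5*(-7/5*⅒) = 5*(-7/50) = -7/10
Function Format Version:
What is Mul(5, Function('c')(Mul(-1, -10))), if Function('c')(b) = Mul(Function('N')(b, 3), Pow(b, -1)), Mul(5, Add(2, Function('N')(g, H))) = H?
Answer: Rational(-7, 10) ≈ -0.70000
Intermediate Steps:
Function('N')(g, H) = Add(-2, Mul(Rational(1, 5), H))
Function('c')(b) = Mul(Rational(-7, 5), Pow(b, -1)) (Function('c')(b) = Mul(Add(-2, Mul(Rational(1, 5), 3)), Pow(b, -1)) = Mul(Add(-2, Rational(3, 5)), Pow(b, -1)) = Mul(Rational(-7, 5), Pow(b, -1)))
Mul(5, Function('c')(Mul(-1, -10))) = Mul(5, Mul(Rational(-7, 5), Pow(Mul(-1, -10), -1))) = Mul(5, Mul(Rational(-7, 5), Pow(10, -1))) = Mul(5, Mul(Rational(-7, 5), Rational(1, 10))) = Mul(5, Rational(-7, 50)) = Rational(-7, 10)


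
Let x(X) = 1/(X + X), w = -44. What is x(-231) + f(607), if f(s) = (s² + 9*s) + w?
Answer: 172727015/462 ≈ 3.7387e+5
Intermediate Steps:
f(s) = -44 + s² + 9*s (f(s) = (s² + 9*s) - 44 = -44 + s² + 9*s)
x(X) = 1/(2*X)
x(-231) + f(607) = (½)/(-231) + (-44 + 607² + 9*607) = (½)*(-1/231) + (-44 + 368449 + 5463) = -1/462 + 373868 = 172727015/462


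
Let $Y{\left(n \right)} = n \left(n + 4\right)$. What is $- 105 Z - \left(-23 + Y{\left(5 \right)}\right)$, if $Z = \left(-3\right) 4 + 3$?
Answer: $923$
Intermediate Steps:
$Y{\left(n \right)} = n \left(4 + n\right)$
$Z = -9$ ($Z = -12 + 3 = -9$)
$- 105 Z - \left(-23 + Y{\left(5 \right)}\right) = \left(-105\right) \left(-9\right) + \left(23 - 5 \left(4 + 5\right)\right) = 945 + \left(23 - 5 \cdot 9\right) = 945 + \left(23 - 45\right) = 945 - 22 = 923$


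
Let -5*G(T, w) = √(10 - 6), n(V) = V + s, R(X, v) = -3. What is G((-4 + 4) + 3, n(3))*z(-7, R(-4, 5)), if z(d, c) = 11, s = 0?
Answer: -22/5 ≈ -4.4000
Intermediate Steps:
n(V) = V (n(V) = V + 0 = V)
G(T, w) = -⅖ (G(T, w) = -√(10 - 6)/5 = -√4/5 = -⅕*2 = -⅖)
G((-4 + 4) + 3, n(3))*z(-7, R(-4, 5)) = -⅖*11 = -22/5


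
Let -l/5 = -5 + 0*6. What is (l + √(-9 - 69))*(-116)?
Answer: -2900 - 116*I*√78 ≈ -2900.0 - 1024.5*I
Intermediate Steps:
l = 25 (l = -5*(-5 + 0*6) = -5*(-5 + 0) = -5*(-5) = 25)
(l + √(-9 - 69))*(-116) = (25 + √(-9 - 69))*(-116) = (25 + √(-78))*(-116) = (25 + I*√78)*(-116) = -2900 - 116*I*√78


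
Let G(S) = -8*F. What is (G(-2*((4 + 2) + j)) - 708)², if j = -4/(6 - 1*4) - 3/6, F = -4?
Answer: 456976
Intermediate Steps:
j = -5/2 (j = -4/(6 - 4) - 3*⅙ = -4/2 - ½ = -4*½ - ½ = -2 - ½ = -5/2 ≈ -2.5000)
G(S) = 32 (G(S) = -8*(-4) = 32)
(G(-2*((4 + 2) + j)) - 708)² = (32 - 708)² = (-676)² = 456976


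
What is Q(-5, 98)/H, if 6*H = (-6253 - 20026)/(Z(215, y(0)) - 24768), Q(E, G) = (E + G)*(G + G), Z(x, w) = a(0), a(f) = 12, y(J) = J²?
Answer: 2707514208/26279 ≈ 1.0303e+5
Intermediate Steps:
Z(x, w) = 12
Q(E, G) = 2*G*(E + G) (Q(E, G) = (E + G)*(2*G) = 2*G*(E + G))
H = 26279/148536 (H = ((-6253 - 20026)/(12 - 24768))/6 = (-26279/(-24756))/6 = (-26279*(-1/24756))/6 = (⅙)*(26279/24756) = 26279/148536 ≈ 0.17692)
Q(-5, 98)/H = (2*98*(-5 + 98))/(26279/148536) = (2*98*93)*(148536/26279) = 18228*(148536/26279) = 2707514208/26279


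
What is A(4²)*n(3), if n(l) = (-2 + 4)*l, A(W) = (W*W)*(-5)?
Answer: -7680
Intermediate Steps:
A(W) = -5*W² (A(W) = W²*(-5) = -5*W²)
n(l) = 2*l
A(4²)*n(3) = (-5*(4²)²)*(2*3) = -5*16²*6 = -5*256*6 = -1280*6 = -7680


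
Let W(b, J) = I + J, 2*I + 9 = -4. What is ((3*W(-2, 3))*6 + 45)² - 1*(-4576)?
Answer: 4900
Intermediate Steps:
I = -13/2 (I = -9/2 + (½)*(-4) = -9/2 - 2 = -13/2 ≈ -6.5000)
W(b, J) = -13/2 + J
((3*W(-2, 3))*6 + 45)² - 1*(-4576) = ((3*(-13/2 + 3))*6 + 45)² - 1*(-4576) = ((3*(-7/2))*6 + 45)² + 4576 = (-21/2*6 + 45)² + 4576 = (-63 + 45)² + 4576 = (-18)² + 4576 = 324 + 4576 = 4900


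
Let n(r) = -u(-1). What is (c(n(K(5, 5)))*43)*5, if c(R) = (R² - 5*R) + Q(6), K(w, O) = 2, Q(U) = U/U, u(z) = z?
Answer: -645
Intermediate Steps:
Q(U) = 1
n(r) = 1 (n(r) = -1*(-1) = 1)
c(R) = 1 + R² - 5*R (c(R) = (R² - 5*R) + 1 = 1 + R² - 5*R)
(c(n(K(5, 5)))*43)*5 = ((1 + 1² - 5*1)*43)*5 = ((1 + 1 - 5)*43)*5 = -3*43*5 = -129*5 = -645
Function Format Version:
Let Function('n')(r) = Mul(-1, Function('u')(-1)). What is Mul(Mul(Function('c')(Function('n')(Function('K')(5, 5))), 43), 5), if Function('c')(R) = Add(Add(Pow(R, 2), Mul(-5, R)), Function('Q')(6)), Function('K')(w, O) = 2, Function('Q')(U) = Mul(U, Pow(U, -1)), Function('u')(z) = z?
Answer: -645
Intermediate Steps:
Function('Q')(U) = 1
Function('n')(r) = 1 (Function('n')(r) = Mul(-1, -1) = 1)
Function('c')(R) = Add(1, Pow(R, 2), Mul(-5, R)) (Function('c')(R) = Add(Add(Pow(R, 2), Mul(-5, R)), 1) = Add(1, Pow(R, 2), Mul(-5, R)))
Mul(Mul(Function('c')(Function('n')(Function('K')(5, 5))), 43), 5) = Mul(Mul(Add(1, Pow(1, 2), Mul(-5, 1)), 43), 5) = Mul(Mul(Add(1, 1, -5), 43), 5) = Mul(Mul(-3, 43), 5) = Mul(-129, 5) = -645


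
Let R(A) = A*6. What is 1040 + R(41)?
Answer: 1286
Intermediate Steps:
R(A) = 6*A
1040 + R(41) = 1040 + 6*41 = 1040 + 246 = 1286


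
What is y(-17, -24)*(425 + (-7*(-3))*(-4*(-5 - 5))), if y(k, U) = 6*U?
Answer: -182160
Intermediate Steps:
y(-17, -24)*(425 + (-7*(-3))*(-4*(-5 - 5))) = (6*(-24))*(425 + (-7*(-3))*(-4*(-5 - 5))) = -144*(425 + 21*(-4*(-10))) = -144*(425 + 21*40) = -144*(425 + 840) = -144*1265 = -182160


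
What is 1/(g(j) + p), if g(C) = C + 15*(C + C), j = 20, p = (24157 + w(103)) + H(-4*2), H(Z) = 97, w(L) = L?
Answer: 1/24977 ≈ 4.0037e-5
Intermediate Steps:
p = 24357 (p = (24157 + 103) + 97 = 24260 + 97 = 24357)
g(C) = 31*C (g(C) = C + 15*(2*C) = C + 30*C = 31*C)
1/(g(j) + p) = 1/(31*20 + 24357) = 1/(620 + 24357) = 1/24977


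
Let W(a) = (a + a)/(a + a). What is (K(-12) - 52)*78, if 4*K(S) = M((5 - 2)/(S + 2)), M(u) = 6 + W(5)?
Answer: -7839/2 ≈ -3919.5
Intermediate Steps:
W(a) = 1 (W(a) = (2*a)/((2*a)) = (2*a)*(1/(2*a)) = 1)
M(u) = 7 (M(u) = 6 + 1 = 7)
K(S) = 7/4 (K(S) = (¼)*7 = 7/4)
(K(-12) - 52)*78 = (7/4 - 52)*78 = -201/4*78 = -7839/2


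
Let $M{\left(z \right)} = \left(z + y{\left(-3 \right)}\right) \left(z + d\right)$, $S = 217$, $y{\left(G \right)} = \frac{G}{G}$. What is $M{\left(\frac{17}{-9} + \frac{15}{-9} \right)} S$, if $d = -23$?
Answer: $\frac{1192849}{81} \approx 14727.0$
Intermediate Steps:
$y{\left(G \right)} = 1$
$M{\left(z \right)} = \left(1 + z\right) \left(-23 + z\right)$ ($M{\left(z \right)} = \left(z + 1\right) \left(z - 23\right) = \left(1 + z\right) \left(-23 + z\right)$)
$M{\left(\frac{17}{-9} + \frac{15}{-9} \right)} S = \left(-23 + \left(\frac{17}{-9} + \frac{15}{-9}\right)^{2} - 22 \left(\frac{17}{-9} + \frac{15}{-9}\right)\right) 217 = \left(-23 + \left(17 \left(- \frac{1}{9}\right) + 15 \left(- \frac{1}{9}\right)\right)^{2} - 22 \left(17 \left(- \frac{1}{9}\right) + 15 \left(- \frac{1}{9}\right)\right)\right) 217 = \left(-23 + \left(- \frac{17}{9} - \frac{5}{3}\right)^{2} - 22 \left(- \frac{17}{9} - \frac{5}{3}\right)\right) 217 = \left(-23 + \left(- \frac{32}{9}\right)^{2} - - \frac{704}{9}\right) 217 = \left(-23 + \frac{1024}{81} + \frac{704}{9}\right) 217 = \frac{5497}{81} \cdot 217 = \frac{1192849}{81}$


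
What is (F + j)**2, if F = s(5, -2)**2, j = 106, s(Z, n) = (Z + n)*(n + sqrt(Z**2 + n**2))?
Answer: 199993 - 29016*sqrt(29) ≈ 43737.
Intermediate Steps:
F = (-6 + 3*sqrt(29))**2 (F = ((-2)**2 + 5*(-2) + 5*sqrt(5**2 + (-2)**2) - 2*sqrt(5**2 + (-2)**2))**2 = (4 - 10 + 5*sqrt(25 + 4) - 2*sqrt(25 + 4))**2 = (4 - 10 + 5*sqrt(29) - 2*sqrt(29))**2 = (-6 + 3*sqrt(29))**2 ≈ 103.13)
(F + j)**2 = ((297 - 36*sqrt(29)) + 106)**2 = (403 - 36*sqrt(29))**2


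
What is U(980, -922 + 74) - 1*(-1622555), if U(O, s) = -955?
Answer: 1621600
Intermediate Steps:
U(980, -922 + 74) - 1*(-1622555) = -955 - 1*(-1622555) = -955 + 1622555 = 1621600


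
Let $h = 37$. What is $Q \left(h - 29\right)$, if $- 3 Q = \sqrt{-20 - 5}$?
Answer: $- \frac{40 i}{3} \approx - 13.333 i$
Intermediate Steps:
$Q = - \frac{5 i}{3}$ ($Q = - \frac{\sqrt{-20 - 5}}{3} = - \frac{\sqrt{-25}}{3} = - \frac{5 i}{3} \approx - 1.6667 i$)
$Q \left(h - 29\right) = - \frac{5 i}{3} \left(37 - 29\right) = - \frac{5 i}{3} \cdot 8 = - \frac{40 i}{3}$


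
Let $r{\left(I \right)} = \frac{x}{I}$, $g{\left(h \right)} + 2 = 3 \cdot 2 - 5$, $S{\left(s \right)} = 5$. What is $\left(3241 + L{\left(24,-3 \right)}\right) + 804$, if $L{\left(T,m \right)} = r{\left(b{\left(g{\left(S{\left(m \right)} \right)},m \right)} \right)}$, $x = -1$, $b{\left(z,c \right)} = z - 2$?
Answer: $\frac{12136}{3} \approx 4045.3$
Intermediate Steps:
$g{\left(h \right)} = -1$ ($g{\left(h \right)} = -2 + \left(3 \cdot 2 - 5\right) = -2 + \left(6 - 5\right) = -2 + 1 = -1$)
$b{\left(z,c \right)} = -2 + z$ ($b{\left(z,c \right)} = z - 2 = -2 + z$)
$r{\left(I \right)} = - \frac{1}{I}$
$L{\left(T,m \right)} = \frac{1}{3}$ ($L{\left(T,m \right)} = - \frac{1}{-2 - 1} = - \frac{1}{-3} = \left(-1\right) \left(- \frac{1}{3}\right) = \frac{1}{3}$)
$\left(3241 + L{\left(24,-3 \right)}\right) + 804 = \left(3241 + \frac{1}{3}\right) + 804 = \frac{9724}{3} + 804 = \frac{12136}{3}$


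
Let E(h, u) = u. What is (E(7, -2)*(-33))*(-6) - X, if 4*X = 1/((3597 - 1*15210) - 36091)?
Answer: -75563135/190816 ≈ -396.00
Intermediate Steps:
X = -1/190816 (X = 1/(4*((3597 - 1*15210) - 36091)) = 1/(4*((3597 - 15210) - 36091)) = 1/(4*(-11613 - 36091)) = (¼)/(-47704) = (¼)*(-1/47704) = -1/190816 ≈ -5.2407e-6)
(E(7, -2)*(-33))*(-6) - X = -2*(-33)*(-6) - 1*(-1/190816) = 66*(-6) + 1/190816 = -396 + 1/190816 = -75563135/190816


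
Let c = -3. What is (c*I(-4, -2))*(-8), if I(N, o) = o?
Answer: -48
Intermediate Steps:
(c*I(-4, -2))*(-8) = -3*(-2)*(-8) = 6*(-8) = -48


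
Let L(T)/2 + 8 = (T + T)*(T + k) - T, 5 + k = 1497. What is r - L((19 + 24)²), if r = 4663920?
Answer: -20042402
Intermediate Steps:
k = 1492 (k = -5 + 1497 = 1492)
L(T) = -16 - 2*T + 4*T*(1492 + T) (L(T) = -16 + 2*((T + T)*(T + 1492) - T) = -16 + 2*((2*T)*(1492 + T) - T) = -16 + 2*(2*T*(1492 + T) - T) = -16 + 2*(-T + 2*T*(1492 + T)) = -16 + (-2*T + 4*T*(1492 + T)) = -16 - 2*T + 4*T*(1492 + T))
r - L((19 + 24)²) = 4663920 - (-16 + 4*((19 + 24)²)² + 5966*(19 + 24)²) = 4663920 - (-16 + 4*(43²)² + 5966*43²) = 4663920 - (-16 + 4*1849² + 5966*1849) = 4663920 - (-16 + 4*3418801 + 11031134) = 4663920 - (-16 + 13675204 + 11031134) = 4663920 - 1*24706322 = 4663920 - 24706322 = -20042402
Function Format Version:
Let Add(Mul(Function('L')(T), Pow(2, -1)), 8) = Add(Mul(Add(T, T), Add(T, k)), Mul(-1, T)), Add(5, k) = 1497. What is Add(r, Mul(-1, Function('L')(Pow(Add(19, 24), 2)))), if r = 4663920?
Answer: -20042402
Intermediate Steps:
k = 1492 (k = Add(-5, 1497) = 1492)
Function('L')(T) = Add(-16, Mul(-2, T), Mul(4, T, Add(1492, T))) (Function('L')(T) = Add(-16, Mul(2, Add(Mul(Add(T, T), Add(T, 1492)), Mul(-1, T)))) = Add(-16, Mul(2, Add(Mul(Mul(2, T), Add(1492, T)), Mul(-1, T)))) = Add(-16, Mul(2, Add(Mul(2, T, Add(1492, T)), Mul(-1, T)))) = Add(-16, Mul(2, Add(Mul(-1, T), Mul(2, T, Add(1492, T))))) = Add(-16, Add(Mul(-2, T), Mul(4, T, Add(1492, T)))) = Add(-16, Mul(-2, T), Mul(4, T, Add(1492, T))))
Add(r, Mul(-1, Function('L')(Pow(Add(19, 24), 2)))) = Add(4663920, Mul(-1, Add(-16, Mul(4, Pow(Pow(Add(19, 24), 2), 2)), Mul(5966, Pow(Add(19, 24), 2))))) = Add(4663920, Mul(-1, Add(-16, Mul(4, Pow(Pow(43, 2), 2)), Mul(5966, Pow(43, 2))))) = Add(4663920, Mul(-1, Add(-16, Mul(4, Pow(1849, 2)), Mul(5966, 1849)))) = Add(4663920, Mul(-1, Add(-16, Mul(4, 3418801), 11031134))) = Add(4663920, Mul(-1, Add(-16, 13675204, 11031134))) = Add(4663920, Mul(-1, 24706322)) = Add(4663920, -24706322) = -20042402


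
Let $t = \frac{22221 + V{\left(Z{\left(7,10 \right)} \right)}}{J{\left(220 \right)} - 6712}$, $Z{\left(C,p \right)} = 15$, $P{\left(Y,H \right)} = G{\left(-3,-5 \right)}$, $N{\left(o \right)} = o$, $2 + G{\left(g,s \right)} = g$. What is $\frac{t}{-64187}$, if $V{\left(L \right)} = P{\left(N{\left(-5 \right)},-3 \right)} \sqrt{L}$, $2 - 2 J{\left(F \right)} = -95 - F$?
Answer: $\frac{14814}{280433003} - \frac{10 \sqrt{15}}{841299009} \approx 5.2779 \cdot 10^{-5}$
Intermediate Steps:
$G{\left(g,s \right)} = -2 + g$
$P{\left(Y,H \right)} = -5$ ($P{\left(Y,H \right)} = -2 - 3 = -5$)
$J{\left(F \right)} = \frac{97}{2} + \frac{F}{2}$ ($J{\left(F \right)} = 1 - \frac{-95 - F}{2} = 1 + \left(\frac{95}{2} + \frac{F}{2}\right) = \frac{97}{2} + \frac{F}{2}$)
$V{\left(L \right)} = - 5 \sqrt{L}$
$t = - \frac{14814}{4369} + \frac{10 \sqrt{15}}{13107}$ ($t = \frac{22221 - 5 \sqrt{15}}{\left(\frac{97}{2} + \frac{1}{2} \cdot 220\right) - 6712} = \frac{22221 - 5 \sqrt{15}}{\left(\frac{97}{2} + 110\right) - 6712} = \frac{22221 - 5 \sqrt{15}}{\frac{317}{2} - 6712} = \frac{22221 - 5 \sqrt{15}}{- \frac{13107}{2}} = \left(22221 - 5 \sqrt{15}\right) \left(- \frac{2}{13107}\right) = - \frac{14814}{4369} + \frac{10 \sqrt{15}}{13107} \approx -3.3878$)
$\frac{t}{-64187} = \frac{- \frac{14814}{4369} + \frac{10 \sqrt{15}}{13107}}{-64187} = \left(- \frac{14814}{4369} + \frac{10 \sqrt{15}}{13107}\right) \left(- \frac{1}{64187}\right) = \frac{14814}{280433003} - \frac{10 \sqrt{15}}{841299009}$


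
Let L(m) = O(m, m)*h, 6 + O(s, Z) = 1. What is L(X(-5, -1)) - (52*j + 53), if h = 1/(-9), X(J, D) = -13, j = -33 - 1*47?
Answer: 36968/9 ≈ 4107.6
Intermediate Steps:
j = -80 (j = -33 - 47 = -80)
O(s, Z) = -5 (O(s, Z) = -6 + 1 = -5)
h = -⅑ ≈ -0.11111
L(m) = 5/9 (L(m) = -5*(-⅑) = 5/9)
L(X(-5, -1)) - (52*j + 53) = 5/9 - (52*(-80) + 53) = 5/9 - (-4160 + 53) = 5/9 - 1*(-4107) = 5/9 + 4107 = 36968/9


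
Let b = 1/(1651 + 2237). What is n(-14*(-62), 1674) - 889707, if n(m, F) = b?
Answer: -3459180815/3888 ≈ -8.8971e+5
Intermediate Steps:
b = 1/3888 ≈ 0.00025720
n(m, F) = 1/3888
n(-14*(-62), 1674) - 889707 = 1/3888 - 889707 = -3459180815/3888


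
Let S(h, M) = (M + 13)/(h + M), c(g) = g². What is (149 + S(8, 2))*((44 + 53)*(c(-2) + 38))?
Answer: 613137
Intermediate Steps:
S(h, M) = (13 + M)/(M + h)
(149 + S(8, 2))*((44 + 53)*(c(-2) + 38)) = (149 + (13 + 2)/(2 + 8))*((44 + 53)*((-2)² + 38)) = (149 + 15/10)*(97*(4 + 38)) = (149 + (⅒)*15)*(97*42) = (149 + 3/2)*4074 = (301/2)*4074 = 613137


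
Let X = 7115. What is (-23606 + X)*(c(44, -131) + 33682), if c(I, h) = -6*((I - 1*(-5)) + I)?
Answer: -546247884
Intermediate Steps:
c(I, h) = -30 - 12*I (c(I, h) = -6*((I + 5) + I) = -6*((5 + I) + I) = -6*(5 + 2*I) = -30 - 12*I)
(-23606 + X)*(c(44, -131) + 33682) = (-23606 + 7115)*((-30 - 12*44) + 33682) = -16491*((-30 - 528) + 33682) = -16491*(-558 + 33682) = -16491*33124 = -546247884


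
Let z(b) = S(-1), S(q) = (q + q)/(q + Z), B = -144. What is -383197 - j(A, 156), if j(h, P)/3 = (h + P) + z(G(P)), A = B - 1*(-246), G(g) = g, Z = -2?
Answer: -383973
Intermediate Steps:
A = 102 (A = -144 - 1*(-246) = -144 + 246 = 102)
S(q) = 2*q/(-2 + q) (S(q) = (q + q)/(q - 2) = (2*q)/(-2 + q) = 2*q/(-2 + q))
z(b) = ⅔ (z(b) = 2*(-1)/(-2 - 1) = 2*(-1)/(-3) = 2*(-1)*(-⅓) = ⅔)
j(h, P) = 2 + 3*P + 3*h (j(h, P) = 3*((h + P) + ⅔) = 3*((P + h) + ⅔) = 3*(⅔ + P + h) = 2 + 3*P + 3*h)
-383197 - j(A, 156) = -383197 - (2 + 3*156 + 3*102) = -383197 - (2 + 468 + 306) = -383197 - 1*776 = -383197 - 776 = -383973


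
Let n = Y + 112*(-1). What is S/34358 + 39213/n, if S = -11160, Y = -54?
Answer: -674566407/2851714 ≈ -236.55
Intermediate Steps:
n = -166 (n = -54 + 112*(-1) = -54 - 112 = -166)
S/34358 + 39213/n = -11160/34358 + 39213/(-166) = -11160*1/34358 + 39213*(-1/166) = -5580/17179 - 39213/166 = -674566407/2851714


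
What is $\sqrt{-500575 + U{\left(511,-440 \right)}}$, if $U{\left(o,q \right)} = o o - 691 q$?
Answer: $\sqrt{64586} \approx 254.14$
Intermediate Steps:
$U{\left(o,q \right)} = o^{2} - 691 q$
$\sqrt{-500575 + U{\left(511,-440 \right)}} = \sqrt{-500575 + \left(511^{2} - -304040\right)} = \sqrt{-500575 + \left(261121 + 304040\right)} = \sqrt{-500575 + 565161} = \sqrt{64586}$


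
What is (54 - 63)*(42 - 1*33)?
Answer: -81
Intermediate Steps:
(54 - 63)*(42 - 1*33) = -9*(42 - 33) = -9*9 = -81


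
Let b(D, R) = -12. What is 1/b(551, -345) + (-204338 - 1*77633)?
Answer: -3383653/12 ≈ -2.8197e+5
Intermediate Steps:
1/b(551, -345) + (-204338 - 1*77633) = 1/(-12) + (-204338 - 1*77633) = -1/12 + (-204338 - 77633) = -1/12 - 281971 = -3383653/12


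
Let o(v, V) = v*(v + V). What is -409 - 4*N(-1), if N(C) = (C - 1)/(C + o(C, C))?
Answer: -401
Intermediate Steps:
o(v, V) = v*(V + v)
N(C) = (-1 + C)/(C + 2*C**2) (N(C) = (C - 1)/(C + C*(C + C)) = (-1 + C)/(C + C*(2*C)) = (-1 + C)/(C + 2*C**2))
-409 - 4*N(-1) = -409 - 4*(-1 - 1)/((-1)*(1 + 2*(-1))) = -409 - (-4)*(-2)/(1 - 2) = -409 - (-4)*(-2)/(-1) = -409 - (-4)*(-1)*(-2) = -409 - 4*(-2) = -409 + 8 = -401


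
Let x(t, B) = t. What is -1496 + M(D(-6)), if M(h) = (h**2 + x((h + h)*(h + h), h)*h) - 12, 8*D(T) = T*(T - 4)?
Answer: 943/4 ≈ 235.75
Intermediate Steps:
D(T) = T*(-4 + T)/8 (D(T) = (T*(T - 4))/8 = (T*(-4 + T))/8 = T*(-4 + T)/8)
M(h) = -12 + h**2 + 4*h**3 (M(h) = (h**2 + ((h + h)*(h + h))*h) - 12 = (h**2 + ((2*h)*(2*h))*h) - 12 = (h**2 + (4*h**2)*h) - 12 = (h**2 + 4*h**3) - 12 = -12 + h**2 + 4*h**3)
-1496 + M(D(-6)) = -1496 + (-12 + ((1/8)*(-6)*(-4 - 6))**2 + 4*((1/8)*(-6)*(-4 - 6))**3) = -1496 + (-12 + ((1/8)*(-6)*(-10))**2 + 4*((1/8)*(-6)*(-10))**3) = -1496 + (-12 + (15/2)**2 + 4*(15/2)**3) = -1496 + (-12 + 225/4 + 4*(3375/8)) = -1496 + (-12 + 225/4 + 3375/2) = -1496 + 6927/4 = 943/4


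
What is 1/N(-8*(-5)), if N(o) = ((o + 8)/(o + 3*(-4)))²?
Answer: 49/144 ≈ 0.34028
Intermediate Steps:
N(o) = (8 + o)²/(-12 + o)² (N(o) = ((8 + o)/(o - 12))² = ((8 + o)/(-12 + o))² = (8 + o)²/(-12 + o)²)
1/N(-8*(-5)) = 1/((8 - 8*(-5))²/(-12 - 8*(-5))²) = 1/((8 + 40)²/(-12 + 40)²) = 1/(48²/28²) = 1/((1/784)*2304) = 1/(144/49) = 49/144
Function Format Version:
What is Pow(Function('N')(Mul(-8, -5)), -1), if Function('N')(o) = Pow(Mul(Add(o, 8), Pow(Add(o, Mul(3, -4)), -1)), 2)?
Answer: Rational(49, 144) ≈ 0.34028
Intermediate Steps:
Function('N')(o) = Mul(Pow(Add(-12, o), -2), Pow(Add(8, o), 2)) (Function('N')(o) = Pow(Mul(Add(8, o), Pow(Add(o, -12), -1)), 2) = Pow(Mul(Add(8, o), Pow(Add(-12, o), -1)), 2) = Pow(Mul(Pow(Add(-12, o), -1), Add(8, o)), 2) = Mul(Pow(Add(-12, o), -2), Pow(Add(8, o), 2)))
Pow(Function('N')(Mul(-8, -5)), -1) = Pow(Mul(Pow(Add(-12, Mul(-8, -5)), -2), Pow(Add(8, Mul(-8, -5)), 2)), -1) = Pow(Mul(Pow(Add(-12, 40), -2), Pow(Add(8, 40), 2)), -1) = Pow(Mul(Pow(28, -2), Pow(48, 2)), -1) = Pow(Mul(Rational(1, 784), 2304), -1) = Pow(Rational(144, 49), -1) = Rational(49, 144)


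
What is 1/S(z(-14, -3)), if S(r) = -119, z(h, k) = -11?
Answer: -1/119 ≈ -0.0084034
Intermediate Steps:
1/S(z(-14, -3)) = 1/(-119) = -1/119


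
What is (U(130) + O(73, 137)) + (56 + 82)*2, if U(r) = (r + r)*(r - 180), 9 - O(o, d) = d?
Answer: -12852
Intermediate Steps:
O(o, d) = 9 - d
U(r) = 2*r*(-180 + r) (U(r) = (2*r)*(-180 + r) = 2*r*(-180 + r))
(U(130) + O(73, 137)) + (56 + 82)*2 = (2*130*(-180 + 130) + (9 - 1*137)) + (56 + 82)*2 = (2*130*(-50) + (9 - 137)) + 138*2 = (-13000 - 128) + 276 = -13128 + 276 = -12852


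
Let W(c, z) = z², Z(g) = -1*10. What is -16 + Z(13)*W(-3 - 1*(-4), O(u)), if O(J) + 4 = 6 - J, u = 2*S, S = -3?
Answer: -656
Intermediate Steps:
u = -6 (u = 2*(-3) = -6)
O(J) = 2 - J (O(J) = -4 + (6 - J) = 2 - J)
Z(g) = -10
-16 + Z(13)*W(-3 - 1*(-4), O(u)) = -16 - 10*(2 - 1*(-6))² = -16 - 10*(2 + 6)² = -16 - 10*8² = -16 - 10*64 = -16 - 640 = -656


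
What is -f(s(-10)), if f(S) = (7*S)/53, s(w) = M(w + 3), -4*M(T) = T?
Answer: -49/212 ≈ -0.23113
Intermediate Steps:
M(T) = -T/4
s(w) = -¾ - w/4 (s(w) = -(w + 3)/4 = -(3 + w)/4 = -¾ - w/4)
f(S) = 7*S/53 (f(S) = (7*S)*(1/53) = 7*S/53)
-f(s(-10)) = -7*(-¾ - ¼*(-10))/53 = -7*(-¾ + 5/2)/53 = -7*7/(53*4) = -1*49/212 = -49/212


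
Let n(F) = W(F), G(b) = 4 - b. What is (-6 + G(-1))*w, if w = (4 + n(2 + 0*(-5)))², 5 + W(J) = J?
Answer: -1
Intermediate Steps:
W(J) = -5 + J
n(F) = -5 + F
w = 1 (w = (4 + (-5 + (2 + 0*(-5))))² = (4 + (-5 + (2 + 0)))² = (4 + (-5 + 2))² = (4 - 3)² = 1² = 1)
(-6 + G(-1))*w = (-6 + (4 - 1*(-1)))*1 = (-6 + (4 + 1))*1 = (-6 + 5)*1 = -1*1 = -1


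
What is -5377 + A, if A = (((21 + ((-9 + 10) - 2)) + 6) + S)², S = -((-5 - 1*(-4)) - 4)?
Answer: -4416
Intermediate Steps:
S = 5 (S = -((-5 + 4) - 4) = -(-1 - 4) = -1*(-5) = 5)
A = 961 (A = (((21 + ((-9 + 10) - 2)) + 6) + 5)² = (((21 + (1 - 2)) + 6) + 5)² = (((21 - 1) + 6) + 5)² = ((20 + 6) + 5)² = (26 + 5)² = 31² = 961)
-5377 + A = -5377 + 961 = -4416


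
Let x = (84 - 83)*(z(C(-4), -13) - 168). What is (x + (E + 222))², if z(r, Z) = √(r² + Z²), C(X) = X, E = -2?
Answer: (52 + √185)² ≈ 4303.6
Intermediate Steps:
z(r, Z) = √(Z² + r²)
x = -168 + √185 (x = (84 - 83)*(√((-13)² + (-4)²) - 168) = 1*(√(169 + 16) - 168) = 1*(√185 - 168) = 1*(-168 + √185) = -168 + √185 ≈ -154.40)
(x + (E + 222))² = ((-168 + √185) + (-2 + 222))² = ((-168 + √185) + 220)² = (52 + √185)²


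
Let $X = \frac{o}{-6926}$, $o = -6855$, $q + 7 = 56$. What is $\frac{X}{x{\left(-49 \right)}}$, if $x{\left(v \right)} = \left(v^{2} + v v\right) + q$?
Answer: $\frac{2285}{11199342} \approx 0.00020403$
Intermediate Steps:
$q = 49$ ($q = -7 + 56 = 49$)
$X = \frac{6855}{6926}$ ($X = - \frac{6855}{-6926} = \left(-6855\right) \left(- \frac{1}{6926}\right) = \frac{6855}{6926} \approx 0.98975$)
$x{\left(v \right)} = 49 + 2 v^{2}$ ($x{\left(v \right)} = \left(v^{2} + v v\right) + 49 = \left(v^{2} + v^{2}\right) + 49 = 2 v^{2} + 49 = 49 + 2 v^{2}$)
$\frac{X}{x{\left(-49 \right)}} = \frac{6855}{6926 \left(49 + 2 \left(-49\right)^{2}\right)} = \frac{6855}{6926 \left(49 + 2 \cdot 2401\right)} = \frac{6855}{6926 \left(49 + 4802\right)} = \frac{6855}{6926 \cdot 4851} = \frac{6855}{6926} \cdot \frac{1}{4851} = \frac{2285}{11199342}$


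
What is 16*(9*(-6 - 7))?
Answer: -1872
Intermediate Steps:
16*(9*(-6 - 7)) = 16*(9*(-13)) = 16*(-117) = -1872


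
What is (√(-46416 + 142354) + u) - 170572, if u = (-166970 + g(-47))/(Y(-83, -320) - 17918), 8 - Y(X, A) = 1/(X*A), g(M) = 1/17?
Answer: -1379293162302284/8086723217 + √95938 ≈ -1.7025e+5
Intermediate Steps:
g(M) = 1/17
Y(X, A) = 8 - 1/(A*X) (Y(X, A) = 8 - 1/(X*A) = 8 - 1/(A*X))
u = 75390267840/8086723217 (u = (-166970 + 1/17)/((8 - 1/(-320*(-83))) - 17918) = -2838489/(17*((8 - 1*(-1/320)*(-1/83)) - 17918)) = -2838489/(17*((8 - 1/26560) - 17918)) = -2838489/(17*(212479/26560 - 17918)) = -2838489/(17*(-475689601/26560)) = -2838489/17*(-26560/475689601) = 75390267840/8086723217 ≈ 9.3227)
(√(-46416 + 142354) + u) - 170572 = (√(-46416 + 142354) + 75390267840/8086723217) - 170572 = (√95938 + 75390267840/8086723217) - 170572 = (75390267840/8086723217 + √95938) - 170572 = -1379293162302284/8086723217 + √95938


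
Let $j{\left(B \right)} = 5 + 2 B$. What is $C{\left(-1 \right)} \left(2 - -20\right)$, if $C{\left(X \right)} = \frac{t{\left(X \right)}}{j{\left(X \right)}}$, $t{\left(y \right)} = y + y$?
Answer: $- \frac{44}{3} \approx -14.667$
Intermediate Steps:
$t{\left(y \right)} = 2 y$
$C{\left(X \right)} = \frac{2 X}{5 + 2 X}$
$C{\left(-1 \right)} \left(2 - -20\right) = 2 \left(-1\right) \frac{1}{5 + 2 \left(-1\right)} \left(2 - -20\right) = 2 \left(-1\right) \frac{1}{5 - 2} \left(2 + 20\right) = 2 \left(-1\right) \frac{1}{3} \cdot 22 = \left(- \frac{2}{3}\right) 22 = - \frac{44}{3}$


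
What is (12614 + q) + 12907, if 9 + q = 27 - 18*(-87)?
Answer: 27105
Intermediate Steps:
q = 1584 (q = -9 + (27 - 18*(-87)) = -9 + (27 + 1566) = -9 + 1593 = 1584)
(12614 + q) + 12907 = (12614 + 1584) + 12907 = 14198 + 12907 = 27105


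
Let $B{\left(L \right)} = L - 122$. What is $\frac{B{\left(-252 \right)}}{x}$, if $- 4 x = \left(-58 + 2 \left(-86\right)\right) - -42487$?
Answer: $\frac{1496}{42257} \approx 0.035402$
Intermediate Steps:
$x = - \frac{42257}{4}$ ($x = - \frac{\left(-58 + 2 \left(-86\right)\right) - -42487}{4} = - \frac{\left(-58 - 172\right) + 42487}{4} = - \frac{-230 + 42487}{4} = \left(- \frac{1}{4}\right) 42257 = - \frac{42257}{4} \approx -10564.0$)
$B{\left(L \right)} = -122 + L$ ($B{\left(L \right)} = L - 122 = -122 + L$)
$\frac{B{\left(-252 \right)}}{x} = \frac{-122 - 252}{- \frac{42257}{4}} = \left(-374\right) \left(- \frac{4}{42257}\right) = \frac{1496}{42257}$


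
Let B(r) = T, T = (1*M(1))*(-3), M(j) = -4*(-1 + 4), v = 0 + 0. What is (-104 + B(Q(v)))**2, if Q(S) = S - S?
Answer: 4624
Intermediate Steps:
v = 0
M(j) = -12 (M(j) = -4*3 = -12)
Q(S) = 0
T = 36 (T = (1*(-12))*(-3) = -12*(-3) = 36)
B(r) = 36
(-104 + B(Q(v)))**2 = (-104 + 36)**2 = (-68)**2 = 4624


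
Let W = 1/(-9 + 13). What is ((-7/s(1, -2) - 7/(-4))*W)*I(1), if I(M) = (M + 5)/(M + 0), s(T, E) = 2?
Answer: -21/8 ≈ -2.6250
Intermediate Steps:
I(M) = (5 + M)/M
W = ¼ (W = 1/4 = ¼ ≈ 0.25000)
((-7/s(1, -2) - 7/(-4))*W)*I(1) = ((-7/2 - 7/(-4))*(¼))*((5 + 1)/1) = ((-7*½ - 7*(-¼))*(¼))*(1*6) = ((-7/2 + 7/4)*(¼))*6 = -7/4*¼*6 = -7/16*6 = -21/8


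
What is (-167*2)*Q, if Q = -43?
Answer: 14362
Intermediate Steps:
(-167*2)*Q = -167*2*(-43) = -334*(-43) = 14362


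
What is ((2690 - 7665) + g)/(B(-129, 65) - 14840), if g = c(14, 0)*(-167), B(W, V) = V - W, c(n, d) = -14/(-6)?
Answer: 8047/21969 ≈ 0.36629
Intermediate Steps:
c(n, d) = 7/3 (c(n, d) = -14*(-1/6) = 7/3)
g = -1169/3 (g = (7/3)*(-167) = -1169/3 ≈ -389.67)
((2690 - 7665) + g)/(B(-129, 65) - 14840) = ((2690 - 7665) - 1169/3)/((65 - 1*(-129)) - 14840) = (-4975 - 1169/3)/((65 + 129) - 14840) = -16094/(3*(194 - 14840)) = -16094/3/(-14646) = -16094/3*(-1/14646) = 8047/21969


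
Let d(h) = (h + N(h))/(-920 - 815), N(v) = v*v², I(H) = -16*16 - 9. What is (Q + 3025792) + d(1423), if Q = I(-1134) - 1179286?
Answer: 64350549/347 ≈ 1.8545e+5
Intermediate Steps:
I(H) = -265 (I(H) = -256 - 9 = -265)
N(v) = v³
d(h) = -h/1735 - h³/1735 (d(h) = (h + h³)/(-920 - 815) = (h + h³)/(-1735) = (h + h³)*(-1/1735) = -h/1735 - h³/1735)
Q = -1179551 (Q = -265 - 1179286 = -1179551)
(Q + 3025792) + d(1423) = (-1179551 + 3025792) + (1/1735)*1423*(-1 - 1*1423²) = 1846241 + (1/1735)*1423*(-1 - 1*2024929) = 1846241 + (1/1735)*1423*(-1 - 2024929) = 1846241 + (1/1735)*1423*(-2024930) = 1846241 - 576295078/347 = 64350549/347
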